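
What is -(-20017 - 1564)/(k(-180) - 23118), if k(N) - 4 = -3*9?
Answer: -21581/23141 ≈ -0.93259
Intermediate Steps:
k(N) = -23 (k(N) = 4 - 3*9 = 4 - 27 = -23)
-(-20017 - 1564)/(k(-180) - 23118) = -(-20017 - 1564)/(-23 - 23118) = -(-21581)/(-23141) = -(-21581)*(-1)/23141 = -1*21581/23141 = -21581/23141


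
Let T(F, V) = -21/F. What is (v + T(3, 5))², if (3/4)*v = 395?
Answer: 2430481/9 ≈ 2.7005e+5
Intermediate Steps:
v = 1580/3 (v = (4/3)*395 = 1580/3 ≈ 526.67)
(v + T(3, 5))² = (1580/3 - 21/3)² = (1580/3 - 21*⅓)² = (1580/3 - 7)² = (1559/3)² = 2430481/9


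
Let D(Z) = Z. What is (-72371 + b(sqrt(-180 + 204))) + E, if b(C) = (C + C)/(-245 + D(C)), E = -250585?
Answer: -19377683004/60001 - 980*sqrt(6)/60001 ≈ -3.2296e+5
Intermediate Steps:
b(C) = 2*C/(-245 + C) (b(C) = (C + C)/(-245 + C) = (2*C)/(-245 + C) = 2*C/(-245 + C))
(-72371 + b(sqrt(-180 + 204))) + E = (-72371 + 2*sqrt(-180 + 204)/(-245 + sqrt(-180 + 204))) - 250585 = (-72371 + 2*sqrt(24)/(-245 + sqrt(24))) - 250585 = (-72371 + 2*(2*sqrt(6))/(-245 + 2*sqrt(6))) - 250585 = (-72371 + 4*sqrt(6)/(-245 + 2*sqrt(6))) - 250585 = -322956 + 4*sqrt(6)/(-245 + 2*sqrt(6))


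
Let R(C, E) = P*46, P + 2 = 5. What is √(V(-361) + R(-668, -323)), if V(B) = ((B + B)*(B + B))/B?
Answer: I*√1306 ≈ 36.139*I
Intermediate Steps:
P = 3 (P = -2 + 5 = 3)
R(C, E) = 138 (R(C, E) = 3*46 = 138)
V(B) = 4*B (V(B) = ((2*B)*(2*B))/B = (4*B²)/B = 4*B)
√(V(-361) + R(-668, -323)) = √(4*(-361) + 138) = √(-1444 + 138) = √(-1306) = I*√1306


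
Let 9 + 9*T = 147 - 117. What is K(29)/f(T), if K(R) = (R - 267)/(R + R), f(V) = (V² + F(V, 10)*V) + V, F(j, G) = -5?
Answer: 153/145 ≈ 1.0552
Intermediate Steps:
T = 7/3 (T = -1 + (147 - 117)/9 = -1 + (⅑)*30 = -1 + 10/3 = 7/3 ≈ 2.3333)
f(V) = V² - 4*V (f(V) = (V² - 5*V) + V = V² - 4*V)
K(R) = (-267 + R)/(2*R) (K(R) = (-267 + R)/((2*R)) = (-267 + R)*(1/(2*R)) = (-267 + R)/(2*R))
K(29)/f(T) = ((½)*(-267 + 29)/29)/((7*(-4 + 7/3)/3)) = ((½)*(1/29)*(-238))/(((7/3)*(-5/3))) = -119/(29*(-35/9)) = -119/29*(-9/35) = 153/145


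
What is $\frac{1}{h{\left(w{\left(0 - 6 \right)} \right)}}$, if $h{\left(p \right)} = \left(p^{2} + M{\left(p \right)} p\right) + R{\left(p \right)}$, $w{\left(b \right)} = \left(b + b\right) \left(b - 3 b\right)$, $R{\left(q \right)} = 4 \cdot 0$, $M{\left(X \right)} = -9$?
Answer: $\frac{1}{22032} \approx 4.5389 \cdot 10^{-5}$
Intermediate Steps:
$R{\left(q \right)} = 0$
$w{\left(b \right)} = - 4 b^{2}$ ($w{\left(b \right)} = 2 b \left(- 2 b\right) = - 4 b^{2}$)
$h{\left(p \right)} = p^{2} - 9 p$ ($h{\left(p \right)} = \left(p^{2} - 9 p\right) + 0 = p^{2} - 9 p$)
$\frac{1}{h{\left(w{\left(0 - 6 \right)} \right)}} = \frac{1}{- 4 \left(0 - 6\right)^{2} \left(-9 - 4 \left(0 - 6\right)^{2}\right)} = \frac{1}{- 4 \left(-6\right)^{2} \left(-9 - 4 \left(-6\right)^{2}\right)} = \frac{1}{\left(-4\right) 36 \left(-9 - 144\right)} = \frac{1}{\left(-144\right) \left(-9 - 144\right)} = \frac{1}{\left(-144\right) \left(-153\right)} = \frac{1}{22032}$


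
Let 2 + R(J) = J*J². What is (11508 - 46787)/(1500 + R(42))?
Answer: -35279/75586 ≈ -0.46674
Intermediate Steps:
R(J) = -2 + J³ (R(J) = -2 + J*J² = -2 + J³)
(11508 - 46787)/(1500 + R(42)) = (11508 - 46787)/(1500 + (-2 + 42³)) = -35279/(1500 + (-2 + 74088)) = -35279/(1500 + 74086) = -35279/75586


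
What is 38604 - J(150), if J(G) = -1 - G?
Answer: 38755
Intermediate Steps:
38604 - J(150) = 38604 - (-1 - 1*150) = 38604 - (-1 - 150) = 38604 - 1*(-151) = 38604 + 151 = 38755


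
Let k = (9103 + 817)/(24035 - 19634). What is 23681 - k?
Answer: 104210161/4401 ≈ 23679.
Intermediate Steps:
k = 9920/4401 ≈ 2.2540
23681 - k = 23681 - 1*9920/4401 = 23681 - 9920/4401 = 104210161/4401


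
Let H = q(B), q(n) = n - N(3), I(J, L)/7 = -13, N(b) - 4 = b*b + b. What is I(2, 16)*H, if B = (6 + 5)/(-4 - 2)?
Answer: 9737/6 ≈ 1622.8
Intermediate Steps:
N(b) = 4 + b + b² (N(b) = 4 + (b*b + b) = 4 + (b² + b) = 4 + (b + b²) = 4 + b + b²)
I(J, L) = -91 (I(J, L) = 7*(-13) = -91)
B = -11/6 (B = 11/(-6) = 11*(-⅙) = -11/6 ≈ -1.8333)
q(n) = -16 + n (q(n) = n - (4 + 3 + 3²) = n - (4 + 3 + 9) = n - 1*16 = n - 16 = -16 + n)
H = -107/6 (H = -16 - 11/6 = -107/6 ≈ -17.833)
I(2, 16)*H = -91*(-107/6) = 9737/6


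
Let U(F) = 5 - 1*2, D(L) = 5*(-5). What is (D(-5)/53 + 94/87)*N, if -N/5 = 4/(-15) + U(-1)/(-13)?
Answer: 272279/179829 ≈ 1.5141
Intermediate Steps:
D(L) = -25
U(F) = 3 (U(F) = 5 - 2 = 3)
N = 97/39 (N = -5*(4/(-15) + 3/(-13)) = -5*(4*(-1/15) + 3*(-1/13)) = -5*(-4/15 - 3/13) = -5*(-97/195) = 97/39 ≈ 2.4872)
(D(-5)/53 + 94/87)*N = (-25/53 + 94/87)*(97/39) = (2807/4611)*(97/39) = 272279/179829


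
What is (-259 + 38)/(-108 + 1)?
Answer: 221/107 ≈ 2.0654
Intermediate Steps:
(-259 + 38)/(-108 + 1) = -221/(-107) = -221*(-1/107) = 221/107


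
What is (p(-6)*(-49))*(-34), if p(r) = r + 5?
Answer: -1666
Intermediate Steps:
p(r) = 5 + r
(p(-6)*(-49))*(-34) = ((5 - 6)*(-49))*(-34) = -1*(-49)*(-34) = 49*(-34) = -1666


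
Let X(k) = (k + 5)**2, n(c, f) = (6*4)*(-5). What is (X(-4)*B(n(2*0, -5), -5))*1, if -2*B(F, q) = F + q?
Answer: 125/2 ≈ 62.500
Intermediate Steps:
n(c, f) = -120 (n(c, f) = 24*(-5) = -120)
X(k) = (5 + k)**2
B(F, q) = -F/2 - q/2 (B(F, q) = -(F + q)/2 = -F/2 - q/2)
(X(-4)*B(n(2*0, -5), -5))*1 = ((5 - 4)**2*(-1/2*(-120) - 1/2*(-5)))*1 = (1**2*(60 + 5/2))*1 = (1*(125/2))*1 = (125/2)*1 = 125/2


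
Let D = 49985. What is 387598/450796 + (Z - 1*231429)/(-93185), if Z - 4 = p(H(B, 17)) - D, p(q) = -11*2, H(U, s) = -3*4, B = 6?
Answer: 81493369751/21003712630 ≈ 3.8800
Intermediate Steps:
H(U, s) = -12
p(q) = -22
Z = -50003 (Z = 4 + (-22 - 1*49985) = 4 + (-22 - 49985) = 4 - 50007 = -50003)
387598/450796 + (Z - 1*231429)/(-93185) = 387598/450796 + (-50003 - 1*231429)/(-93185) = 387598*(1/450796) + (-50003 - 231429)*(-1/93185) = 193799/225398 - 281432*(-1/93185) = 193799/225398 + 281432/93185 = 81493369751/21003712630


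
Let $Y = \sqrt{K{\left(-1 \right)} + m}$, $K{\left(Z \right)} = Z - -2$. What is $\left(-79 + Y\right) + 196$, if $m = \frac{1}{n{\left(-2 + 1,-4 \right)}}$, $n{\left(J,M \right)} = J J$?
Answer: $117 + \sqrt{2} \approx 118.41$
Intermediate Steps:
$n{\left(J,M \right)} = J^{2}$
$K{\left(Z \right)} = 2 + Z$ ($K{\left(Z \right)} = Z + 2 = 2 + Z$)
$m = 1$ ($m = \frac{1}{\left(-2 + 1\right)^{2}} = \frac{1}{\left(-1\right)^{2}} = 1^{-1} = 1$)
$Y = \sqrt{2}$ ($Y = \sqrt{\left(2 - 1\right) + 1} = \sqrt{1 + 1} = \sqrt{2} \approx 1.4142$)
$\left(-79 + Y\right) + 196 = \left(-79 + \sqrt{2}\right) + 196 = 117 + \sqrt{2}$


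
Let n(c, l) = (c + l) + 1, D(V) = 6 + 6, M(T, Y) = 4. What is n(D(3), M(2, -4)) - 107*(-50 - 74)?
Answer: 13285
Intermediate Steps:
D(V) = 12
n(c, l) = 1 + c + l
n(D(3), M(2, -4)) - 107*(-50 - 74) = (1 + 12 + 4) - 107*(-50 - 74) = 17 - 107*(-124) = 17 + 13268 = 13285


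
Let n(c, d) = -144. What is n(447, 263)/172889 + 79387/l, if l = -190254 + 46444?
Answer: -13745847683/24863167090 ≈ -0.55286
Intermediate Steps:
l = -143810
n(447, 263)/172889 + 79387/l = -144/172889 + 79387/(-143810) = -144*1/172889 + 79387*(-1/143810) = -144/172889 - 79387/143810 = -13745847683/24863167090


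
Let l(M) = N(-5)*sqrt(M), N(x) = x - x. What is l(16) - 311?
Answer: -311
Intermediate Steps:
N(x) = 0
l(M) = 0 (l(M) = 0*sqrt(M) = 0)
l(16) - 311 = 0 - 311 = -311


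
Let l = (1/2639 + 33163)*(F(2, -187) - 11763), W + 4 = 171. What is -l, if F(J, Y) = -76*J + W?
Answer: 1028151572184/2639 ≈ 3.8960e+8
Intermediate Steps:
W = 167 (W = -4 + 171 = 167)
F(J, Y) = 167 - 76*J (F(J, Y) = -76*J + 167 = 167 - 76*J)
l = -1028151572184/2639 (l = (1/2639 + 33163)*((167 - 76*2) - 11763) = (1/2639 + 33163)*((167 - 152) - 11763) = 87517158*(15 - 11763)/2639 = (87517158/2639)*(-11748) = -1028151572184/2639 ≈ -3.8960e+8)
-l = -1*(-1028151572184/2639) = 1028151572184/2639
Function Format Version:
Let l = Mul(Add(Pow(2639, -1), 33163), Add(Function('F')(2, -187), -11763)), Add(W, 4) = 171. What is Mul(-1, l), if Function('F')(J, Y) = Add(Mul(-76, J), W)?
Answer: Rational(1028151572184, 2639) ≈ 3.8960e+8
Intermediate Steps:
W = 167 (W = Add(-4, 171) = 167)
Function('F')(J, Y) = Add(167, Mul(-76, J)) (Function('F')(J, Y) = Add(Mul(-76, J), 167) = Add(167, Mul(-76, J)))
l = Rational(-1028151572184, 2639) (l = Mul(Add(Pow(2639, -1), 33163), Add(Add(167, Mul(-76, 2)), -11763)) = Mul(Add(Rational(1, 2639), 33163), Add(Add(167, -152), -11763)) = Mul(Rational(87517158, 2639), Add(15, -11763)) = Mul(Rational(87517158, 2639), -11748) = Rational(-1028151572184, 2639) ≈ -3.8960e+8)
Mul(-1, l) = Mul(-1, Rational(-1028151572184, 2639)) = Rational(1028151572184, 2639)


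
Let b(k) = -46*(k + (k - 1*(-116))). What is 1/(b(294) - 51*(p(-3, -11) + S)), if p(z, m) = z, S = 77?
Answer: -1/36158 ≈ -2.7656e-5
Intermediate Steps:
b(k) = -5336 - 92*k (b(k) = -46*(k + (k + 116)) = -46*(k + (116 + k)) = -46*(116 + 2*k) = -5336 - 92*k)
1/(b(294) - 51*(p(-3, -11) + S)) = 1/((-5336 - 92*294) - 51*(-3 + 77)) = 1/((-5336 - 27048) - 51*74) = 1/(-32384 - 3774) = 1/(-36158) = -1/36158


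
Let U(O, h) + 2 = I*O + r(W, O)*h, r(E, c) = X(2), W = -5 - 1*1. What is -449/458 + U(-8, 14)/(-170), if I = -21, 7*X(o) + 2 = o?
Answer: -76179/38930 ≈ -1.9568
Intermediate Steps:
W = -6 (W = -5 - 1 = -6)
X(o) = -2/7 + o/7
r(E, c) = 0 (r(E, c) = -2/7 + (1/7)*2 = -2/7 + 2/7 = 0)
U(O, h) = -2 - 21*O (U(O, h) = -2 + (-21*O + 0*h) = -2 + (-21*O + 0) = -2 - 21*O)
-449/458 + U(-8, 14)/(-170) = -449/458 + (-2 - 21*(-8))/(-170) = -449*1/458 + (-2 + 168)*(-1/170) = -449/458 + 166*(-1/170) = -449/458 - 83/85 = -76179/38930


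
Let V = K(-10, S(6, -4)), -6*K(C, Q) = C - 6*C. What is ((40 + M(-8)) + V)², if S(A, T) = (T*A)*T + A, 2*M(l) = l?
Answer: 6889/9 ≈ 765.44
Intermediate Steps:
M(l) = l/2
S(A, T) = A + A*T² (S(A, T) = (A*T)*T + A = A*T² + A = A + A*T²)
K(C, Q) = 5*C/6 (K(C, Q) = -(C - 6*C)/6 = -(-5)*C/6 = 5*C/6)
V = -25/3 (V = (⅚)*(-10) = -25/3 ≈ -8.3333)
((40 + M(-8)) + V)² = ((40 + (½)*(-8)) - 25/3)² = ((40 - 4) - 25/3)² = (36 - 25/3)² = (83/3)² = 6889/9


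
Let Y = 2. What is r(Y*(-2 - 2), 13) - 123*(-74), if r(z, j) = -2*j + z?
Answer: 9068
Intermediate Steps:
r(z, j) = z - 2*j
r(Y*(-2 - 2), 13) - 123*(-74) = (2*(-2 - 2) - 2*13) - 123*(-74) = (2*(-4) - 26) + 9102 = (-8 - 26) + 9102 = -34 + 9102 = 9068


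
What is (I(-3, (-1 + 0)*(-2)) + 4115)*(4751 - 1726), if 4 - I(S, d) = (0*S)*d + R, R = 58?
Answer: 12284525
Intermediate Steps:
I(S, d) = -54 (I(S, d) = 4 - ((0*S)*d + 58) = 4 - (0*d + 58) = 4 - (0 + 58) = 4 - 1*58 = 4 - 58 = -54)
(I(-3, (-1 + 0)*(-2)) + 4115)*(4751 - 1726) = (-54 + 4115)*(4751 - 1726) = 4061*3025 = 12284525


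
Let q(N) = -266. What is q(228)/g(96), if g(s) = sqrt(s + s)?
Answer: -133*sqrt(3)/12 ≈ -19.197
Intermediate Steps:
g(s) = sqrt(2)*sqrt(s) (g(s) = sqrt(2*s) = sqrt(2)*sqrt(s))
q(228)/g(96) = -266*sqrt(3)/24 = -133*sqrt(3)/12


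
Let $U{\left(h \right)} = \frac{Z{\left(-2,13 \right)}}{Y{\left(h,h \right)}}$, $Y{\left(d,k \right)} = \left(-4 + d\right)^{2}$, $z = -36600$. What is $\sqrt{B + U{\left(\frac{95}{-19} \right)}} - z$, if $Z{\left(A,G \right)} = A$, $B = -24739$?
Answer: $36600 + \frac{i \sqrt{2003861}}{9} \approx 36600.0 + 157.29 i$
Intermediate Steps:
$U{\left(h \right)} = - \frac{2}{\left(-4 + h\right)^{2}}$
$\sqrt{B + U{\left(\frac{95}{-19} \right)}} - z = \sqrt{-24739 - \frac{2}{\left(-4 + \frac{95}{-19}\right)^{2}}} - -36600 = \sqrt{-24739 - \frac{2}{\left(-4 + 95 \left(- \frac{1}{19}\right)\right)^{2}}} + 36600 = \sqrt{-24739 - \frac{2}{\left(-4 - 5\right)^{2}}} + 36600 = \sqrt{-24739 - \frac{2}{81}} + 36600 = \sqrt{- \frac{2003861}{81}} + 36600 = \frac{i \sqrt{2003861}}{9} + 36600 = 36600 + \frac{i \sqrt{2003861}}{9}$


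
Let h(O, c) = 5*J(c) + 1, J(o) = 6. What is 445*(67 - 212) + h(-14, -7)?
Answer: -64494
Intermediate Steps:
h(O, c) = 31 (h(O, c) = 5*6 + 1 = 30 + 1 = 31)
445*(67 - 212) + h(-14, -7) = 445*(67 - 212) + 31 = 445*(-145) + 31 = -64525 + 31 = -64494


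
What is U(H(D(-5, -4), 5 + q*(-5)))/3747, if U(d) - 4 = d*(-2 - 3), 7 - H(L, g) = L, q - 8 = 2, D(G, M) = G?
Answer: -56/3747 ≈ -0.014945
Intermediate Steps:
q = 10 (q = 8 + 2 = 10)
H(L, g) = 7 - L
U(d) = 4 - 5*d (U(d) = 4 + d*(-2 - 3) = 4 + d*(-5) = 4 - 5*d)
U(H(D(-5, -4), 5 + q*(-5)))/3747 = (4 - 5*(7 - 1*(-5)))/3747 = (4 - 5*(7 + 5))*(1/3747) = (4 - 5*12)*(1/3747) = (4 - 60)*(1/3747) = -56*1/3747 = -56/3747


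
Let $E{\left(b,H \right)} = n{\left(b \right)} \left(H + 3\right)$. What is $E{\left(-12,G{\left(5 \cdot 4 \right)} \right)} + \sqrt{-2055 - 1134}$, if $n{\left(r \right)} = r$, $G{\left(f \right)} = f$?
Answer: $-276 + i \sqrt{3189} \approx -276.0 + 56.471 i$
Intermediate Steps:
$E{\left(b,H \right)} = b \left(3 + H\right)$ ($E{\left(b,H \right)} = b \left(H + 3\right) = b \left(3 + H\right)$)
$E{\left(-12,G{\left(5 \cdot 4 \right)} \right)} + \sqrt{-2055 - 1134} = - 12 \left(3 + 5 \cdot 4\right) + \sqrt{-2055 - 1134} = - 12 \left(3 + 20\right) + \sqrt{-3189} = \left(-12\right) 23 + i \sqrt{3189} = -276 + i \sqrt{3189}$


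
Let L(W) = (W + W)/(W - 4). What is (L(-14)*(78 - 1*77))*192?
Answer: 896/3 ≈ 298.67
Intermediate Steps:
L(W) = 2*W/(-4 + W) (L(W) = (2*W)/(-4 + W) = 2*W/(-4 + W))
(L(-14)*(78 - 1*77))*192 = ((2*(-14)/(-4 - 14))*(78 - 1*77))*192 = ((2*(-14)/(-18))*(78 - 77))*192 = ((2*(-14)*(-1/18))*1)*192 = ((14/9)*1)*192 = (14/9)*192 = 896/3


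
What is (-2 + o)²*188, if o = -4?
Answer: 6768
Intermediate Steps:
(-2 + o)²*188 = (-2 - 4)²*188 = (-6)²*188 = 36*188 = 6768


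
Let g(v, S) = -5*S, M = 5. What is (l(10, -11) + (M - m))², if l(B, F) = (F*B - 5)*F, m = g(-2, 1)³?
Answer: 1946025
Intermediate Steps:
m = -125 (m = (-5*1)³ = (-5)³ = -125)
l(B, F) = F*(-5 + B*F) (l(B, F) = (B*F - 5)*F = (-5 + B*F)*F = F*(-5 + B*F))
(l(10, -11) + (M - m))² = (-11*(-5 + 10*(-11)) + (5 - 1*(-125)))² = (-11*(-5 - 110) + (5 + 125))² = (-11*(-115) + 130)² = (1265 + 130)² = 1395² = 1946025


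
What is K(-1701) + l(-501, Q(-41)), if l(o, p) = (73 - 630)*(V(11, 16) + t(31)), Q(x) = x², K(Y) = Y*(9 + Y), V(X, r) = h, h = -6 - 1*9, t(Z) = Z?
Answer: 2869180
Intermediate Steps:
h = -15 (h = -6 - 9 = -15)
V(X, r) = -15
l(o, p) = -8912 (l(o, p) = (73 - 630)*(-15 + 31) = -557*16 = -8912)
K(-1701) + l(-501, Q(-41)) = -1701*(9 - 1701) - 8912 = -1701*(-1692) - 8912 = 2878092 - 8912 = 2869180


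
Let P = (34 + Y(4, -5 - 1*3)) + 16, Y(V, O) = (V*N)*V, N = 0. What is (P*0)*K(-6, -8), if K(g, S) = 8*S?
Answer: 0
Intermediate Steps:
Y(V, O) = 0 (Y(V, O) = (V*0)*V = 0*V = 0)
P = 50 (P = (34 + 0) + 16 = 34 + 16 = 50)
(P*0)*K(-6, -8) = (50*0)*(8*(-8)) = 0*(-64) = 0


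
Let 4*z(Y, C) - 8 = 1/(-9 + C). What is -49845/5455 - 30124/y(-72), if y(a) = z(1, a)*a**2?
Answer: -34016093/2823508 ≈ -12.047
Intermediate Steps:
z(Y, C) = 2 + 1/(4*(-9 + C))
y(a) = a**2*(-71 + 8*a)/(4*(-9 + a)) (y(a) = ((-71 + 8*a)/(4*(-9 + a)))*a**2 = a**2*(-71 + 8*a)/(4*(-9 + a)))
-49845/5455 - 30124/y(-72) = -49845/5455 - 30124*(-9 - 72)/(1296*(-71 + 8*(-72))) = -49845*1/5455 - 30124*(-1/(16*(-71 - 576))) = -9969/1091 - 30124/((1/4)*5184*(-1/81)*(-647)) = -9969/1091 - 30124/10352 = -9969/1091 - 30124*1/10352 = -9969/1091 - 7531/2588 = -34016093/2823508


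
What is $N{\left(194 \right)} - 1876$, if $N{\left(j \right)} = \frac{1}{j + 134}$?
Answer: $- \frac{615327}{328} \approx -1876.0$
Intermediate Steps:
$N{\left(j \right)} = \frac{1}{134 + j}$
$N{\left(194 \right)} - 1876 = \frac{1}{134 + 194} - 1876 = \frac{1}{328} - 1876 = - \frac{615327}{328}$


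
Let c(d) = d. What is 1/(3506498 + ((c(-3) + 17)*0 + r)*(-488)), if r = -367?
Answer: 1/3685594 ≈ 2.7133e-7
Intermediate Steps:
1/(3506498 + ((c(-3) + 17)*0 + r)*(-488)) = 1/(3506498 + ((-3 + 17)*0 - 367)*(-488)) = 1/(3506498 + (14*0 - 367)*(-488)) = 1/(3506498 + (0 - 367)*(-488)) = 1/(3506498 - 367*(-488)) = 1/(3506498 + 179096) = 1/3685594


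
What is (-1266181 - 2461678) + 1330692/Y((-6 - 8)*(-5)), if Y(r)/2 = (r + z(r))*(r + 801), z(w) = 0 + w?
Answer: -227287230557/60970 ≈ -3.7279e+6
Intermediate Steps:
z(w) = w
Y(r) = 4*r*(801 + r) (Y(r) = 2*((r + r)*(r + 801)) = 2*((2*r)*(801 + r)) = 2*(2*r*(801 + r)) = 4*r*(801 + r))
(-1266181 - 2461678) + 1330692/Y((-6 - 8)*(-5)) = (-1266181 - 2461678) + 1330692/((4*((-6 - 8)*(-5))*(801 + (-6 - 8)*(-5)))) = -3727859 + 1330692/((4*(-14*(-5))*(801 - 14*(-5)))) = -3727859 + 1330692/((4*70*(801 + 70))) = -3727859 + 1330692/((4*70*871)) = -3727859 + 1330692/243880 = -3727859 + 1330692*(1/243880) = -3727859 + 332673/60970 = -227287230557/60970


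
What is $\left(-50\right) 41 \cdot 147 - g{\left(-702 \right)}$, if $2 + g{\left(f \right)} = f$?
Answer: $-300646$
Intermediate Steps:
$g{\left(f \right)} = -2 + f$
$\left(-50\right) 41 \cdot 147 - g{\left(-702 \right)} = \left(-50\right) 41 \cdot 147 - \left(-2 - 702\right) = \left(-2050\right) 147 - -704 = -301350 + 704 = -300646$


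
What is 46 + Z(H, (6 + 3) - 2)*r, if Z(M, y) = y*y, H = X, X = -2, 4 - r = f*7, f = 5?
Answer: -1473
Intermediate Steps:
r = -31 (r = 4 - 5*7 = 4 - 1*35 = 4 - 35 = -31)
H = -2
Z(M, y) = y²
46 + Z(H, (6 + 3) - 2)*r = 46 + ((6 + 3) - 2)²*(-31) = 46 + (9 - 2)²*(-31) = 46 + 7²*(-31) = 46 + 49*(-31) = 46 - 1519 = -1473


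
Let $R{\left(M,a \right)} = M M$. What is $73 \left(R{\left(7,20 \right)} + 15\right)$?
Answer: $4672$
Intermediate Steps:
$R{\left(M,a \right)} = M^{2}$
$73 \left(R{\left(7,20 \right)} + 15\right) = 73 \left(7^{2} + 15\right) = 73 \left(49 + 15\right) = 73 \cdot 64 = 4672$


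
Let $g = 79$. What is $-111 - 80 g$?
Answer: $-6431$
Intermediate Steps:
$-111 - 80 g = -111 - 6320 = -6431$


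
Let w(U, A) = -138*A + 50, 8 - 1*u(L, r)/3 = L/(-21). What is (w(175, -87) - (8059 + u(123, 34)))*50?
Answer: 1384400/7 ≈ 1.9777e+5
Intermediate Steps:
u(L, r) = 24 + L/7 (u(L, r) = 24 - 3*L/(-21) = 24 - 3*L*(-1)/21 = 24 - (-1)*L/7 = 24 + L/7)
w(U, A) = 50 - 138*A
(w(175, -87) - (8059 + u(123, 34)))*50 = ((50 - 138*(-87)) - (8059 + (24 + (1/7)*123)))*50 = ((50 + 12006) - (8059 + (24 + 123/7)))*50 = (12056 - (8059 + 291/7))*50 = (12056 - 1*56704/7)*50 = (12056 - 56704/7)*50 = (27688/7)*50 = 1384400/7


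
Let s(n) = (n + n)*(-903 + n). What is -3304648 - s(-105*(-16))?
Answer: -5915368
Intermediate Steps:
s(n) = 2*n*(-903 + n) (s(n) = (2*n)*(-903 + n) = 2*n*(-903 + n))
-3304648 - s(-105*(-16)) = -3304648 - 2*(-105*(-16))*(-903 - 105*(-16)) = -3304648 - 2*1680*(-903 + 1680) = -3304648 - 2*1680*777 = -3304648 - 1*2610720 = -3304648 - 2610720 = -5915368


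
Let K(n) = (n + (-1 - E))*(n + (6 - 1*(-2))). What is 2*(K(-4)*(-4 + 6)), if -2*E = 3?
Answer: -56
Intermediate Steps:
E = -3/2 (E = -½*3 = -3/2 ≈ -1.5000)
K(n) = (½ + n)*(8 + n) (K(n) = (n + (-1 - 1*(-3/2)))*(n + (6 - 1*(-2))) = (n + (-1 + 3/2))*(n + (6 + 2)) = (n + ½)*(n + 8) = (½ + n)*(8 + n))
2*(K(-4)*(-4 + 6)) = 2*((4 + (-4)² + (17/2)*(-4))*(-4 + 6)) = 2*((4 + 16 - 34)*2) = 2*(-14*2) = 2*(-28) = -56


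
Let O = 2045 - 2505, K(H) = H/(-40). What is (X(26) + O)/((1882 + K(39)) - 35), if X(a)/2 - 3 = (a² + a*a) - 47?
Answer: 86240/73841 ≈ 1.1679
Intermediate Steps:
K(H) = -H/40 (K(H) = H*(-1/40) = -H/40)
O = -460
X(a) = -88 + 4*a² (X(a) = 6 + 2*((a² + a*a) - 47) = 6 + 2*((a² + a²) - 47) = 6 + 2*(2*a² - 47) = 6 + 2*(-47 + 2*a²) = 6 + (-94 + 4*a²) = -88 + 4*a²)
(X(26) + O)/((1882 + K(39)) - 35) = ((-88 + 4*26²) - 460)/((1882 - 1/40*39) - 35) = ((-88 + 4*676) - 460)/((1882 - 39/40) - 35) = ((-88 + 2704) - 460)/(75241/40 - 35) = (2616 - 460)/(73841/40) = 2156*(40/73841) = 86240/73841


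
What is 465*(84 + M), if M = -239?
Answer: -72075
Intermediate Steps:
465*(84 + M) = 465*(84 - 239) = 465*(-155) = -72075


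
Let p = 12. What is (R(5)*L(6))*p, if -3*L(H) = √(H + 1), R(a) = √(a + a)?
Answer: -4*√70 ≈ -33.466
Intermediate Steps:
R(a) = √2*√a (R(a) = √(2*a) = √2*√a)
L(H) = -√(1 + H)/3 (L(H) = -√(H + 1)/3 = -√(1 + H)/3)
(R(5)*L(6))*p = ((√2*√5)*(-√(1 + 6)/3))*12 = (√10*(-√7/3))*12 = -√70/3*12 = -4*√70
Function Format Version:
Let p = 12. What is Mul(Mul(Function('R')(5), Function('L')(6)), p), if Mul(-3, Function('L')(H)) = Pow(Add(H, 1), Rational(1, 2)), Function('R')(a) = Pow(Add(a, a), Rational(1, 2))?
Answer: Mul(-4, Pow(70, Rational(1, 2))) ≈ -33.466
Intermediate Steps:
Function('R')(a) = Mul(Pow(2, Rational(1, 2)), Pow(a, Rational(1, 2))) (Function('R')(a) = Pow(Mul(2, a), Rational(1, 2)) = Mul(Pow(2, Rational(1, 2)), Pow(a, Rational(1, 2))))
Function('L')(H) = Mul(Rational(-1, 3), Pow(Add(1, H), Rational(1, 2))) (Function('L')(H) = Mul(Rational(-1, 3), Pow(Add(H, 1), Rational(1, 2))) = Mul(Rational(-1, 3), Pow(Add(1, H), Rational(1, 2))))
Mul(Mul(Function('R')(5), Function('L')(6)), p) = Mul(Mul(Mul(Pow(2, Rational(1, 2)), Pow(5, Rational(1, 2))), Mul(Rational(-1, 3), Pow(Add(1, 6), Rational(1, 2)))), 12) = Mul(Mul(Pow(10, Rational(1, 2)), Mul(Rational(-1, 3), Pow(7, Rational(1, 2)))), 12) = Mul(Mul(Rational(-1, 3), Pow(70, Rational(1, 2))), 12) = Mul(-4, Pow(70, Rational(1, 2)))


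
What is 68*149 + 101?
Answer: 10233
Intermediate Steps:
68*149 + 101 = 10132 + 101 = 10233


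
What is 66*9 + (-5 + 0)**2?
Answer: 619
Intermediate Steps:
66*9 + (-5 + 0)**2 = 594 + (-5)**2 = 594 + 25 = 619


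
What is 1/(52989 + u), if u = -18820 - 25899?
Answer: 1/8270 ≈ 0.00012092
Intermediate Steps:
u = -44719
1/(52989 + u) = 1/(52989 - 44719) = 1/8270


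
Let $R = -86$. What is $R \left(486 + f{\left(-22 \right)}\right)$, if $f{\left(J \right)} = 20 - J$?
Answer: $-45408$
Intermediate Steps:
$R \left(486 + f{\left(-22 \right)}\right) = - 86 \left(486 + \left(20 - -22\right)\right) = - 86 \left(486 + \left(20 + 22\right)\right) = - 86 \left(486 + 42\right) = \left(-86\right) 528 = -45408$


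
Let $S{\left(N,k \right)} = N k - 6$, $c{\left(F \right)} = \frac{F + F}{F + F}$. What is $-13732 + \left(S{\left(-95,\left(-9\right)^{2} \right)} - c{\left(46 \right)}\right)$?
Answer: $-21434$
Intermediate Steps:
$c{\left(F \right)} = 1$ ($c{\left(F \right)} = \frac{2 F}{2 F} = 2 F \frac{1}{2 F} = 1$)
$S{\left(N,k \right)} = -6 + N k$
$-13732 + \left(S{\left(-95,\left(-9\right)^{2} \right)} - c{\left(46 \right)}\right) = -13732 - \left(7 + 7695\right) = -13732 - 7702 = -21434$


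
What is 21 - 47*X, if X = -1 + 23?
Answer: -1013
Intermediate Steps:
X = 22
21 - 47*X = 21 - 47*22 = 21 - 1034 = -1013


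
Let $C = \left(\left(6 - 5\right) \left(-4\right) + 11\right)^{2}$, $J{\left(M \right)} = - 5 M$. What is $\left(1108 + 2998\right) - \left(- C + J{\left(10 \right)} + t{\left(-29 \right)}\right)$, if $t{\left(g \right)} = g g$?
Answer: $3364$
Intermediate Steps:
$t{\left(g \right)} = g^{2}$
$C = 49$ ($C = \left(1 \left(-4\right) + 11\right)^{2} = \left(-4 + 11\right)^{2} = 7^{2} = 49$)
$\left(1108 + 2998\right) - \left(- C + J{\left(10 \right)} + t{\left(-29 \right)}\right) = \left(1108 + 2998\right) + \left(49 - \left(\left(-5\right) 10 + \left(-29\right)^{2}\right)\right) = 4106 + \left(49 - \left(-50 + 841\right)\right) = 4106 + \left(49 - 791\right) = 4106 - 742 = 3364$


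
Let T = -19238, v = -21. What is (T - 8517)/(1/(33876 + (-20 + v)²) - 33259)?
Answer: 140983505/168941466 ≈ 0.83451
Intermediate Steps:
(T - 8517)/(1/(33876 + (-20 + v)²) - 33259) = (-19238 - 8517)/(1/(33876 + (-20 - 21)²) - 33259) = -27755/(1/(33876 + (-41)²) - 33259) = -27755/(1/(33876 + 1681) - 33259) = -27755/(1/35557 - 33259) = -27755/(-1182590262/35557) = -27755*(-35557/1182590262) = 140983505/168941466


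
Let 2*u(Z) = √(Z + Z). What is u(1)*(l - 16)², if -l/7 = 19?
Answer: 22201*√2/2 ≈ 15698.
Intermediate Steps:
l = -133 (l = -7*19 = -133)
u(Z) = √2*√Z/2 (u(Z) = √(Z + Z)/2 = √(2*Z)/2 = (√2*√Z)/2 = √2*√Z/2)
u(1)*(l - 16)² = (√2*√1/2)*(-133 - 16)² = ((½)*√2*1)*(-149)² = (√2/2)*22201 = 22201*√2/2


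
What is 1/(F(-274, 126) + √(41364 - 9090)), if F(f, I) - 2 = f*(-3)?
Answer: 412/323351 - 3*√3586/646702 ≈ 0.00099636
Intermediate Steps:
F(f, I) = 2 - 3*f (F(f, I) = 2 + f*(-3) = 2 - 3*f)
1/(F(-274, 126) + √(41364 - 9090)) = 1/((2 - 3*(-274)) + √(41364 - 9090)) = 1/((2 + 822) + √32274) = 1/(824 + 3*√3586)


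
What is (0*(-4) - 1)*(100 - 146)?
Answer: 46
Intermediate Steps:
(0*(-4) - 1)*(100 - 146) = (0 - 1)*(-46) = -1*(-46) = 46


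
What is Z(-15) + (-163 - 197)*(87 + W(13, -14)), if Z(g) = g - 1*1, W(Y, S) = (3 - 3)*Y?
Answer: -31336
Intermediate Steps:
W(Y, S) = 0 (W(Y, S) = 0*Y = 0)
Z(g) = -1 + g (Z(g) = g - 1 = -1 + g)
Z(-15) + (-163 - 197)*(87 + W(13, -14)) = (-1 - 15) + (-163 - 197)*(87 + 0) = -16 - 360*87 = -16 - 31320 = -31336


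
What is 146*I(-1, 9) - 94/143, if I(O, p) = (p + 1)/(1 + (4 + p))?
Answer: 103732/1001 ≈ 103.63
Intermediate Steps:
I(O, p) = (1 + p)/(5 + p)
146*I(-1, 9) - 94/143 = 146*((1 + 9)/(5 + 9)) - 94/143 = 146*(10/14) - 94*1/143 = 146*((1/14)*10) - 94/143 = 146*(5/7) - 94/143 = 730/7 - 94/143 = 103732/1001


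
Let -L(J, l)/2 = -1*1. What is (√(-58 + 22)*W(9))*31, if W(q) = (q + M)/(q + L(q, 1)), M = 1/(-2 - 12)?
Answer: 11625*I/77 ≈ 150.97*I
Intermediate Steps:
L(J, l) = 2 (L(J, l) = -(-2) = -2*(-1) = 2)
M = -1/14 (M = 1/(-14) = -1/14 ≈ -0.071429)
W(q) = (-1/14 + q)/(2 + q) (W(q) = (q - 1/14)/(q + 2) = (-1/14 + q)/(2 + q))
(√(-58 + 22)*W(9))*31 = (√(-58 + 22)*((-1/14 + 9)/(2 + 9)))*31 = (√(-36)*((125/14)/11))*31 = ((6*I)*((1/11)*(125/14)))*31 = ((6*I)*(125/154))*31 = (375*I/77)*31 = 11625*I/77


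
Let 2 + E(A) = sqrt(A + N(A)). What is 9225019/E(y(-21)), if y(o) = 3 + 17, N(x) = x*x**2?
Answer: 9225019/4008 + 9225019*sqrt(2005)/4008 ≈ 1.0536e+5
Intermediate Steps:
N(x) = x**3
y(o) = 20
E(A) = -2 + sqrt(A + A**3)
9225019/E(y(-21)) = 9225019/(-2 + sqrt(20 + 20**3)) = 9225019/(-2 + sqrt(20 + 8000)) = 9225019/(-2 + sqrt(8020)) = 9225019/(-2 + 2*sqrt(2005))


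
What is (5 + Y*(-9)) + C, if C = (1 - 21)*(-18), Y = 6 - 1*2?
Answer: 329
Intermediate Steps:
Y = 4 (Y = 6 - 2 = 4)
C = 360 (C = -20*(-18) = 360)
(5 + Y*(-9)) + C = (5 + 4*(-9)) + 360 = (5 - 36) + 360 = -31 + 360 = 329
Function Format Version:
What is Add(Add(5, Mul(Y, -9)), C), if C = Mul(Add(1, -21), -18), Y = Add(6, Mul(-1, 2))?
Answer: 329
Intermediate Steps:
Y = 4 (Y = Add(6, -2) = 4)
C = 360 (C = Mul(-20, -18) = 360)
Add(Add(5, Mul(Y, -9)), C) = Add(Add(5, Mul(4, -9)), 360) = Add(Add(5, -36), 360) = Add(-31, 360) = 329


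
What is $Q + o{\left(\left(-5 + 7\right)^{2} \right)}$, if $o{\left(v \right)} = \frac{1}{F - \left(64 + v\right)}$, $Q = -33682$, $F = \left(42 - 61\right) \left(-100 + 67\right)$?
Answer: $- \frac{18828237}{559} \approx -33682.0$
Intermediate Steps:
$F = 627$ ($F = \left(-19\right) \left(-33\right) = 627$)
$o{\left(v \right)} = \frac{1}{563 - v}$ ($o{\left(v \right)} = \frac{1}{627 - \left(64 + v\right)} = \frac{1}{563 - v}$)
$Q + o{\left(\left(-5 + 7\right)^{2} \right)} = -33682 - \frac{1}{-563 + \left(-5 + 7\right)^{2}} = -33682 - \frac{1}{-563 + 2^{2}} = -33682 - \frac{1}{-563 + 4} = -33682 - \frac{1}{-559} = -33682 - - \frac{1}{559} = -33682 + \frac{1}{559} = - \frac{18828237}{559}$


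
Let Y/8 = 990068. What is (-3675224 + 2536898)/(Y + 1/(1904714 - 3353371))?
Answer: -1649043928182/11474151509407 ≈ -0.14372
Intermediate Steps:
Y = 7920544 (Y = 8*990068 = 7920544)
(-3675224 + 2536898)/(Y + 1/(1904714 - 3353371)) = (-3675224 + 2536898)/(7920544 + 1/(1904714 - 3353371)) = -1138326/(7920544 + 1/(-1448657)) = -1138326/(7920544 - 1/1448657) = -1138326/11474151509407/1448657 = -1138326*1448657/11474151509407 = -1649043928182/11474151509407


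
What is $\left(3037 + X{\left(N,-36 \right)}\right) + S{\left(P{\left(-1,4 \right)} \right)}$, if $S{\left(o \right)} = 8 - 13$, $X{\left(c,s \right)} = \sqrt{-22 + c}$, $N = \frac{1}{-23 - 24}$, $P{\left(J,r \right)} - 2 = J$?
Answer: $3032 + \frac{3 i \sqrt{5405}}{47} \approx 3032.0 + 4.6927 i$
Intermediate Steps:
$P{\left(J,r \right)} = 2 + J$
$N = - \frac{1}{47}$ ($N = \frac{1}{-23 - 24} = \frac{1}{-47} = - \frac{1}{47} \approx -0.021277$)
$S{\left(o \right)} = -5$ ($S{\left(o \right)} = 8 - 13 = -5$)
$\left(3037 + X{\left(N,-36 \right)}\right) + S{\left(P{\left(-1,4 \right)} \right)} = \left(3037 + \sqrt{-22 - \frac{1}{47}}\right) - 5 = \left(3037 + \sqrt{- \frac{1035}{47}}\right) - 5 = \left(3037 + \frac{3 i \sqrt{5405}}{47}\right) - 5 = 3032 + \frac{3 i \sqrt{5405}}{47}$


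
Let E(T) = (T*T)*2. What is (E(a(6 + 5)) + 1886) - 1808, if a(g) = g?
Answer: 320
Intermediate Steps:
E(T) = 2*T² (E(T) = T²*2 = 2*T²)
(E(a(6 + 5)) + 1886) - 1808 = (2*(6 + 5)² + 1886) - 1808 = (2*11² + 1886) - 1808 = (2*121 + 1886) - 1808 = (242 + 1886) - 1808 = 2128 - 1808 = 320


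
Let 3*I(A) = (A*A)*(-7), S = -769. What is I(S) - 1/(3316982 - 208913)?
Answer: -4288645181122/3108069 ≈ -1.3798e+6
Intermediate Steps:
I(A) = -7*A**2/3 (I(A) = ((A*A)*(-7))/3 = (A**2*(-7))/3 = (-7*A**2)/3 = -7*A**2/3)
I(S) - 1/(3316982 - 208913) = -7/3*(-769)**2 - 1/(3316982 - 208913) = -7/3*591361 - 1/3108069 = -4139527/3 - 1*1/3108069 = -4139527/3 - 1/3108069 = -4288645181122/3108069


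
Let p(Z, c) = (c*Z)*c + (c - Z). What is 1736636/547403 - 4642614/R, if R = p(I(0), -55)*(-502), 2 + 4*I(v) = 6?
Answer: 2564864559005/407935116257 ≈ 6.2874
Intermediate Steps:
I(v) = 1 (I(v) = -1/2 + (1/4)*6 = -1/2 + 3/2 = 1)
p(Z, c) = c - Z + Z*c**2 (p(Z, c) = (Z*c)*c + (c - Z) = Z*c**2 + (c - Z) = c - Z + Z*c**2)
R = -1490438 (R = (-55 - 1*1 + 1*(-55)**2)*(-502) = (-55 - 1 + 1*3025)*(-502) = (-55 - 1 + 3025)*(-502) = 2969*(-502) = -1490438)
1736636/547403 - 4642614/R = 1736636/547403 - 4642614/(-1490438) = 1736636*(1/547403) - 4642614*(-1/1490438) = 1736636/547403 + 2321307/745219 = 2564864559005/407935116257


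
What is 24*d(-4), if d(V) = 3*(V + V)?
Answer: -576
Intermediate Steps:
d(V) = 6*V (d(V) = 3*(2*V) = 6*V)
24*d(-4) = 24*(6*(-4)) = 24*(-24) = -576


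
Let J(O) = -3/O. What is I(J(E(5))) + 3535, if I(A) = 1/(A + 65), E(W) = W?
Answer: 1138275/322 ≈ 3535.0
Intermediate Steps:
I(A) = 1/(65 + A)
I(J(E(5))) + 3535 = 1/(65 - 3/5) + 3535 = 1/(65 - 3*⅕) + 3535 = 1/(65 - ⅗) + 3535 = 1/(322/5) + 3535 = 5/322 + 3535 = 1138275/322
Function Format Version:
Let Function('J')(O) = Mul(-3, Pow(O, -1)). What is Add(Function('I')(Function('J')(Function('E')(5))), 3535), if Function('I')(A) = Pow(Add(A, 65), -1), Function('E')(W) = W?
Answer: Rational(1138275, 322) ≈ 3535.0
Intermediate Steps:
Function('I')(A) = Pow(Add(65, A), -1)
Add(Function('I')(Function('J')(Function('E')(5))), 3535) = Add(Pow(Add(65, Mul(-3, Pow(5, -1))), -1), 3535) = Add(Pow(Add(65, Mul(-3, Rational(1, 5))), -1), 3535) = Add(Pow(Add(65, Rational(-3, 5)), -1), 3535) = Add(Pow(Rational(322, 5), -1), 3535) = Add(Rational(5, 322), 3535) = Rational(1138275, 322)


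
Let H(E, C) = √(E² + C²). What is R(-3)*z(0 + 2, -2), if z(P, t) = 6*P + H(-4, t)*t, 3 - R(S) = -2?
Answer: 60 - 20*√5 ≈ 15.279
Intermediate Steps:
H(E, C) = √(C² + E²)
R(S) = 5 (R(S) = 3 - 1*(-2) = 3 + 2 = 5)
z(P, t) = 6*P + t*√(16 + t²) (z(P, t) = 6*P + √(t² + (-4)²)*t = 6*P + √(t² + 16)*t = 6*P + √(16 + t²)*t = 6*P + t*√(16 + t²))
R(-3)*z(0 + 2, -2) = 5*(6*(0 + 2) - 2*√(16 + (-2)²)) = 5*(6*2 - 2*√(16 + 4)) = 5*(12 - 4*√5) = 60 - 20*√5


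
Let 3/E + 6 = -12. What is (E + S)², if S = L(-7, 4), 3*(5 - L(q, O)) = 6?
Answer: 289/36 ≈ 8.0278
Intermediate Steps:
E = -⅙ (E = 3/(-6 - 12) = 3/(-18) = 3*(-1/18) = -⅙ ≈ -0.16667)
L(q, O) = 3 (L(q, O) = 5 - ⅓*6 = 5 - 2 = 3)
S = 3
(E + S)² = (-⅙ + 3)² = (17/6)² = 289/36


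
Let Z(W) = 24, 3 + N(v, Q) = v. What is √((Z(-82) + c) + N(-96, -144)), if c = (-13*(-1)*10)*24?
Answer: √3045 ≈ 55.182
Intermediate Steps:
N(v, Q) = -3 + v
c = 3120 (c = (13*10)*24 = 130*24 = 3120)
√((Z(-82) + c) + N(-96, -144)) = √((24 + 3120) + (-3 - 96)) = √(3144 - 99) = √3045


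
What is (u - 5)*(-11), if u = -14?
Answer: 209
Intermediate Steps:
(u - 5)*(-11) = (-14 - 5)*(-11) = -19*(-11) = 209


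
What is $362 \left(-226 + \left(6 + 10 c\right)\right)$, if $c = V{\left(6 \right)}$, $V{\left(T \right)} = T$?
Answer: $-57920$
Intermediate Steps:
$c = 6$
$362 \left(-226 + \left(6 + 10 c\right)\right) = 362 \left(-226 + \left(6 + 10 \cdot 6\right)\right) = 362 \left(-226 + \left(6 + 60\right)\right) = 362 \left(-226 + 66\right) = 362 \left(-160\right) = -57920$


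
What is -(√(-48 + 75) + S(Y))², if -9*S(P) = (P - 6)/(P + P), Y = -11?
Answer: -1058797/39204 + 17*√3/33 ≈ -26.115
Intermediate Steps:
S(P) = -(-6 + P)/(18*P) (S(P) = -(P - 6)/(9*(P + P)) = -(-6 + P)/(9*(2*P)) = -(-6 + P)*1/(2*P)/9 = -(-6 + P)/(18*P))
-(√(-48 + 75) + S(Y))² = -(√(-48 + 75) + (1/18)*(6 - 1*(-11))/(-11))² = -(√27 + (1/18)*(-1/11)*(6 + 11))² = -(3*√3 + (1/18)*(-1/11)*17)² = -(3*√3 - 17/198)² = -(-17/198 + 3*√3)²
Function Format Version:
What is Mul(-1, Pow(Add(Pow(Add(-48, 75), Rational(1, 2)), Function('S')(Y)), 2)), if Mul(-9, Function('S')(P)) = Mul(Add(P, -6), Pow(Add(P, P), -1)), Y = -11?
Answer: Add(Rational(-1058797, 39204), Mul(Rational(17, 33), Pow(3, Rational(1, 2)))) ≈ -26.115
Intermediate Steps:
Function('S')(P) = Mul(Rational(-1, 18), Pow(P, -1), Add(-6, P)) (Function('S')(P) = Mul(Rational(-1, 9), Mul(Add(P, -6), Pow(Add(P, P), -1))) = Mul(Rational(-1, 9), Mul(Add(-6, P), Pow(Mul(2, P), -1))) = Mul(Rational(-1, 9), Mul(Add(-6, P), Mul(Rational(1, 2), Pow(P, -1)))) = Mul(Rational(-1, 9), Mul(Rational(1, 2), Pow(P, -1), Add(-6, P))) = Mul(Rational(-1, 18), Pow(P, -1), Add(-6, P)))
Mul(-1, Pow(Add(Pow(Add(-48, 75), Rational(1, 2)), Function('S')(Y)), 2)) = Mul(-1, Pow(Add(Pow(Add(-48, 75), Rational(1, 2)), Mul(Rational(1, 18), Pow(-11, -1), Add(6, Mul(-1, -11)))), 2)) = Mul(-1, Pow(Add(Pow(27, Rational(1, 2)), Mul(Rational(1, 18), Rational(-1, 11), Add(6, 11))), 2)) = Mul(-1, Pow(Add(Mul(3, Pow(3, Rational(1, 2))), Mul(Rational(1, 18), Rational(-1, 11), 17)), 2)) = Mul(-1, Pow(Add(Mul(3, Pow(3, Rational(1, 2))), Rational(-17, 198)), 2)) = Mul(-1, Pow(Add(Rational(-17, 198), Mul(3, Pow(3, Rational(1, 2)))), 2))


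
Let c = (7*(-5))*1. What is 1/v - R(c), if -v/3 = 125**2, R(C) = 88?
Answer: -4125001/46875 ≈ -88.000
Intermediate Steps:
c = -35 (c = -35*1 = -35)
v = -46875 (v = -3*125**2 = -3*15625 = -46875)
1/v - R(c) = 1/(-46875) - 1*88 = -1/46875 - 88 = -4125001/46875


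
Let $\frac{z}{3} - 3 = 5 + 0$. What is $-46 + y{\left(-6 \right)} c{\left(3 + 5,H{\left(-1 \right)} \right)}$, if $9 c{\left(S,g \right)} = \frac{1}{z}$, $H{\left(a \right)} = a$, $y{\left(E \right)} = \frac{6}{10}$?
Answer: $- \frac{16559}{360} \approx -45.997$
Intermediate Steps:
$y{\left(E \right)} = \frac{3}{5}$ ($y{\left(E \right)} = 6 \cdot \frac{1}{10} = \frac{3}{5}$)
$z = 24$ ($z = 9 + 3 \left(5 + 0\right) = 9 + 3 \cdot 5 = 9 + 15 = 24$)
$c{\left(S,g \right)} = \frac{1}{216}$ ($c{\left(S,g \right)} = \frac{1}{9 \cdot 24} = \frac{1}{9} \cdot \frac{1}{24} = \frac{1}{216}$)
$-46 + y{\left(-6 \right)} c{\left(3 + 5,H{\left(-1 \right)} \right)} = -46 + \frac{3}{5} \cdot \frac{1}{216} = -46 + \frac{1}{360} = - \frac{16559}{360}$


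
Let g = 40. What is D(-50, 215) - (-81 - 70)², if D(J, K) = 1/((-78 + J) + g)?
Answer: -2006489/88 ≈ -22801.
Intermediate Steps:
D(J, K) = 1/(-38 + J) (D(J, K) = 1/((-78 + J) + 40) = 1/(-38 + J))
D(-50, 215) - (-81 - 70)² = 1/(-38 - 50) - (-81 - 70)² = 1/(-88) - 1*(-151)² = -1/88 - 1*22801 = -1/88 - 22801 = -2006489/88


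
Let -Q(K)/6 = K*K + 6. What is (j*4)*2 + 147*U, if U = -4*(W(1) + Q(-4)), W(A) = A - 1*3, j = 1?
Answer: 78800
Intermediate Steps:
Q(K) = -36 - 6*K**2 (Q(K) = -6*(K*K + 6) = -6*(K**2 + 6) = -6*(6 + K**2) = -36 - 6*K**2)
W(A) = -3 + A (W(A) = A - 3 = -3 + A)
U = 536 (U = -4*((-3 + 1) + (-36 - 6*(-4)**2)) = -4*(-2 + (-36 - 6*16)) = -4*(-2 + (-36 - 96)) = -4*(-2 - 132) = -4*(-134) = 536)
(j*4)*2 + 147*U = (1*4)*2 + 147*536 = 4*2 + 78792 = 8 + 78792 = 78800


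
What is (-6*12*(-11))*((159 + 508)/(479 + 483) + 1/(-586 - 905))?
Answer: 131146620/239057 ≈ 548.60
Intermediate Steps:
(-6*12*(-11))*((159 + 508)/(479 + 483) + 1/(-586 - 905)) = (-72*(-11))*(667/962 + 1/(-1491)) = 792*(667*(1/962) - 1/1491) = 792*(667/962 - 1/1491) = 792*(993535/1434342) = 131146620/239057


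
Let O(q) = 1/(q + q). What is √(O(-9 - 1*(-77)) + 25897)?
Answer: √119747762/68 ≈ 160.93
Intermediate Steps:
O(q) = 1/(2*q)
√(O(-9 - 1*(-77)) + 25897) = √(1/(2*(-9 - 1*(-77))) + 25897) = √(1/(2*(-9 + 77)) + 25897) = √((½)/68 + 25897) = √((½)*(1/68) + 25897) = √(1/136 + 25897) = √(3521993/136) = √119747762/68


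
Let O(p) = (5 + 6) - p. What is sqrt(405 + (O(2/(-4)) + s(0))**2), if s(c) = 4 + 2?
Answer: sqrt(2845)/2 ≈ 26.669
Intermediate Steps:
s(c) = 6
O(p) = 11 - p
sqrt(405 + (O(2/(-4)) + s(0))**2) = sqrt(405 + ((11 - 2/(-4)) + 6)**2) = sqrt(405 + ((11 - 2*(-1)/4) + 6)**2) = sqrt(405 + ((11 - 1*(-1/2)) + 6)**2) = sqrt(405 + ((11 + 1/2) + 6)**2) = sqrt(405 + (23/2 + 6)**2) = sqrt(405 + (35/2)**2) = sqrt(405 + 1225/4) = sqrt(2845/4) = sqrt(2845)/2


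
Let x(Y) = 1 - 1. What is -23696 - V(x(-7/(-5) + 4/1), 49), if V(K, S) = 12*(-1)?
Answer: -23684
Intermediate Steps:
x(Y) = 0
V(K, S) = -12
-23696 - V(x(-7/(-5) + 4/1), 49) = -23696 - 1*(-12) = -23696 + 12 = -23684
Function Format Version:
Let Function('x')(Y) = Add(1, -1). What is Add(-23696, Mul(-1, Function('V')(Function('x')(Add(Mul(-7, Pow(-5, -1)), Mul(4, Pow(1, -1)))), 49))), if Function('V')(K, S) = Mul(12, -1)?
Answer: -23684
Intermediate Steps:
Function('x')(Y) = 0
Function('V')(K, S) = -12
Add(-23696, Mul(-1, Function('V')(Function('x')(Add(Mul(-7, Pow(-5, -1)), Mul(4, Pow(1, -1)))), 49))) = Add(-23696, Mul(-1, -12)) = Add(-23696, 12) = -23684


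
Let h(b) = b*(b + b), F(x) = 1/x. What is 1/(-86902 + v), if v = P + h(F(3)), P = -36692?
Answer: -9/1112344 ≈ -8.0910e-6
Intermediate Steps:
h(b) = 2*b² (h(b) = b*(2*b) = 2*b²)
v = -330226/9 (v = -36692 + 2*(1/3)² = -36692 + 2*(⅓)² = -36692 + 2*(⅑) = -36692 + 2/9 = -330226/9 ≈ -36692.)
1/(-86902 + v) = 1/(-86902 - 330226/9) = 1/(-1112344/9) = -9/1112344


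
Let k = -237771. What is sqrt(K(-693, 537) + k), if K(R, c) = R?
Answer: 72*I*sqrt(46) ≈ 488.33*I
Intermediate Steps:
sqrt(K(-693, 537) + k) = sqrt(-693 - 237771) = sqrt(-238464) = 72*I*sqrt(46)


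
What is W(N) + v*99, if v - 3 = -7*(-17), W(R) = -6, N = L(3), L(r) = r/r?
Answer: 12072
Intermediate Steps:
L(r) = 1
N = 1
v = 122 (v = 3 - 7*(-17) = 3 + 119 = 122)
W(N) + v*99 = -6 + 122*99 = -6 + 12078 = 12072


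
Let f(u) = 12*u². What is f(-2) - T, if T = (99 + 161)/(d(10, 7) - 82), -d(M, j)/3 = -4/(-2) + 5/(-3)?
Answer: 4244/83 ≈ 51.133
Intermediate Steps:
d(M, j) = -1 (d(M, j) = -3*(-4/(-2) + 5/(-3)) = -3*(-4*(-½) + 5*(-⅓)) = -3*(2 - 5/3) = -3*⅓ = -1)
T = -260/83 (T = (99 + 161)/(-1 - 82) = 260/(-83) = 260*(-1/83) = -260/83 ≈ -3.1325)
f(-2) - T = 12*(-2)² - 1*(-260/83) = 12*4 + 260/83 = 48 + 260/83 = 4244/83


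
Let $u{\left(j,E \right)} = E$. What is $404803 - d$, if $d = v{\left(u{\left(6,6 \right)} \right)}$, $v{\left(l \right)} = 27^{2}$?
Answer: $404074$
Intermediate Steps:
$v{\left(l \right)} = 729$
$d = 729$
$404803 - d = 404803 - 729 = 404074$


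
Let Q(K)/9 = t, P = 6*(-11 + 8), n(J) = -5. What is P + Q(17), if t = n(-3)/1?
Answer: -63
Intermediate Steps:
P = -18 (P = 6*(-3) = -18)
t = -5 (t = -5/1 = -5*1 = -5)
Q(K) = -45 (Q(K) = 9*(-5) = -45)
P + Q(17) = -18 - 45 = -63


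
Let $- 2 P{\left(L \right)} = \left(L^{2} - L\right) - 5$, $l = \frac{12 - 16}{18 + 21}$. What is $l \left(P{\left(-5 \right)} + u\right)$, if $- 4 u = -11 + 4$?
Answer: $\frac{43}{39} \approx 1.1026$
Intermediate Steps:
$u = \frac{7}{4}$ ($u = - \frac{-11 + 4}{4} = \left(- \frac{1}{4}\right) \left(-7\right) = \frac{7}{4} \approx 1.75$)
$l = - \frac{4}{39} \approx -0.10256$
$P{\left(L \right)} = \frac{5}{2} + \frac{L}{2} - \frac{L^{2}}{2}$ ($P{\left(L \right)} = - \frac{\left(L^{2} - L\right) - 5}{2} = - \frac{-5 + L^{2} - L}{2} = \frac{5}{2} + \frac{L}{2} - \frac{L^{2}}{2}$)
$l \left(P{\left(-5 \right)} + u\right) = - \frac{4 \left(\left(\frac{5}{2} + \frac{1}{2} \left(-5\right) - \frac{\left(-5\right)^{2}}{2}\right) + \frac{7}{4}\right)}{39} = - \frac{4 \left(\left(\frac{5}{2} - \frac{5}{2} - \frac{25}{2}\right) + \frac{7}{4}\right)}{39} = - \frac{4 \left(- \frac{25}{2} + \frac{7}{4}\right)}{39} = \left(- \frac{4}{39}\right) \left(- \frac{43}{4}\right) = \frac{43}{39}$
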